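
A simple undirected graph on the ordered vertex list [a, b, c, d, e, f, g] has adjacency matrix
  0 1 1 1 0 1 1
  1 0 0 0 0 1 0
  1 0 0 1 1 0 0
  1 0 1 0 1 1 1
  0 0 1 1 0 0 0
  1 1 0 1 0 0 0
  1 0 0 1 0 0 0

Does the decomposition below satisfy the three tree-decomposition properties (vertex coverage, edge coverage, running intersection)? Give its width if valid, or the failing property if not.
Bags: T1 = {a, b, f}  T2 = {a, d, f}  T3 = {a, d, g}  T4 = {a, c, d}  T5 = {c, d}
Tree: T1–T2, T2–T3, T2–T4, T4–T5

No — vertex e appears in no bag.

A tree decomposition must satisfy three properties: every vertex lies in some bag; for every edge, both endpoints lie together in some bag; and for every vertex, the bags containing it form a connected subtree. Here vertex e appears in no bag, so the decomposition is invalid.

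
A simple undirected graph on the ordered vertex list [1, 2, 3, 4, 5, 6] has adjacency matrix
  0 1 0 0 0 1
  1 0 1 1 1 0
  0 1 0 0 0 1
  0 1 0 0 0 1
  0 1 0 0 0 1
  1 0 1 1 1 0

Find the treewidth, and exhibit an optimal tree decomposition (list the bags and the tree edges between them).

Treewidth 2.
One optimal decomposition is:
Bags: B1 = {2, 5, 6}  B2 = {2, 3, 6}  B3 = {2, 4, 6}  B4 = {1, 2, 6}
Tree: B1–B2, B2–B3, B3–B4

The largest bag has 3 vertices, giving width 2; this decomposition certifies tw(G) ≤ 2. Since 5–2–3–6–5 is a cycle in G, G is not acyclic. Forests are exactly the graphs of treewidth ≤ 1, so tw(G) ≥ 2. The upper and lower bounds meet at 2, so that is the treewidth.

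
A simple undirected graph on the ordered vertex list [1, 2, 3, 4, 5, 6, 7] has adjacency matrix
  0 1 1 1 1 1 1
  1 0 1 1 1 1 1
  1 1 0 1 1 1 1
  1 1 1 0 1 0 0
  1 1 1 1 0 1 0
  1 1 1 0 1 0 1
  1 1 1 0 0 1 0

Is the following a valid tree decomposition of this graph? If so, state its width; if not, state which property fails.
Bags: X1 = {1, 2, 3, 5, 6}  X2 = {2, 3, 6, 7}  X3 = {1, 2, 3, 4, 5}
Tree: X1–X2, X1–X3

A tree decomposition must satisfy three properties: every vertex lies in some bag; for every edge, both endpoints lie together in some bag; and for every vertex, the bags containing it form a connected subtree. Here edge (1,7) lies in no bag, so the decomposition is invalid.

No — edge (1,7) lies in no bag.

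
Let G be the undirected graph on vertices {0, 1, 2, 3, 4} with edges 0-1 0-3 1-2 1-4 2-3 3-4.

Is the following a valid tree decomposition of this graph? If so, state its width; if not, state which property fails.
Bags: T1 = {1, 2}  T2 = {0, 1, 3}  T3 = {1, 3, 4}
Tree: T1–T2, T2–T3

A tree decomposition must satisfy three properties: every vertex lies in some bag; for every edge, both endpoints lie together in some bag; and for every vertex, the bags containing it form a connected subtree. Here edge (3,2) lies in no bag, so the decomposition is invalid.

No — edge (3,2) lies in no bag.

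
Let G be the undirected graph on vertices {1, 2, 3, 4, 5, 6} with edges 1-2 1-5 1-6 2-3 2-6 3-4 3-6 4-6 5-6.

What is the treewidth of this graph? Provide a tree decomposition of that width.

Treewidth 2.
One such decomposition:
Bags: B1 = {2, 3, 6}  B2 = {1, 2, 6}  B3 = {3, 4, 6}  B4 = {1, 5, 6}
Tree: B1–B2, B1–B3, B2–B4

The largest bag has 3 vertices, giving width 2; this decomposition certifies tw(G) ≤ 2. Conversely, {1, 2, 6} is a clique of size 3, and the vertices of any clique must share a bag in every tree decomposition; so some bag has ≥ 3 vertices and tw(G) ≥ 2. Combining the bounds, tw(G) = 2.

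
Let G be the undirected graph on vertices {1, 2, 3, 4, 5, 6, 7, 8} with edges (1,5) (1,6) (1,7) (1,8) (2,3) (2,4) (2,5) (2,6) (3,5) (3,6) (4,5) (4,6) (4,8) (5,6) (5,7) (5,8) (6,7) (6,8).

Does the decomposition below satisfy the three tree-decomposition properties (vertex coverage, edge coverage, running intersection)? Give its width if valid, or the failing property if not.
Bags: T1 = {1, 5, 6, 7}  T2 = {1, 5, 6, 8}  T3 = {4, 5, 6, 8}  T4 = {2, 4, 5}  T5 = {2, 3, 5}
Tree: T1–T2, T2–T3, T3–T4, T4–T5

No — edge (6,2) lies in no bag.

A tree decomposition must satisfy three properties: every vertex lies in some bag; for every edge, both endpoints lie together in some bag; and for every vertex, the bags containing it form a connected subtree. Here edge (6,2) lies in no bag, so the decomposition is invalid.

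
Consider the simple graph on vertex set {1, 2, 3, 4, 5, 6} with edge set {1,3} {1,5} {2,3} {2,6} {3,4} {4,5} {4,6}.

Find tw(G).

A width-2 tree decomposition is:
Bags: B1 = {1, 3, 5}  B2 = {3, 4, 5}  B3 = {2, 3, 4}  B4 = {2, 4, 6}
Tree: B1–B2, B2–B3, B3–B4
Every bag has size at most 3, so the width is 3 − 1 = 2 and tw(G) ≤ 2. For the lower bound, G contains the cycle 1–5–4–3–1, so G is not a forest; only forests have treewidth ≤ 1, hence tw(G) ≥ 2. The upper and lower bounds meet at 2, so that is the treewidth.

2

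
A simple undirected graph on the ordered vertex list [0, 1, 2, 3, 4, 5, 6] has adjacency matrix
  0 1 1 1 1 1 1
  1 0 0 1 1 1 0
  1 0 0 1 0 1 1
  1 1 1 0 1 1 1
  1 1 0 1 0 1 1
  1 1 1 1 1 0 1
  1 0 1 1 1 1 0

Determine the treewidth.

4

A width-4 tree decomposition is:
Bags: B1 = {0, 3, 4, 5, 6}  B2 = {0, 2, 3, 5, 6}  B3 = {0, 1, 3, 4, 5}
Tree: B1–B2, B1–B3
Each bag holds 5 vertices, so the decomposition has width 4, which upper-bounds the treewidth. For the lower bound, the 5 vertices {0, 2, 3, 5, 6} are pairwise adjacent, and any tree decomposition puts a clique entirely inside one bag — forcing width ≥ 4. Hence tw(G) = 4 exactly.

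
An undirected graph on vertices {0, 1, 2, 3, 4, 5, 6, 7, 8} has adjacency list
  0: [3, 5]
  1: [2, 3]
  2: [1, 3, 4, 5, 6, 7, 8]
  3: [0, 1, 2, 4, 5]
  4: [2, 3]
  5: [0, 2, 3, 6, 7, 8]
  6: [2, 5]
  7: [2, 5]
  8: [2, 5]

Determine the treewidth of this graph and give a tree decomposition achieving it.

Every bag has size at most 3, so the width is 3 − 1 = 2 and tw(G) ≤ 2. Conversely, {0, 3, 5} is a clique of size 3, and the vertices of any clique must share a bag in every tree decomposition; so some bag has ≥ 3 vertices and tw(G) ≥ 2. Combining the bounds, tw(G) = 2.

Treewidth 2.
One optimal decomposition is:
Bags: B1 = {2, 3, 5}  B2 = {1, 2, 3}  B3 = {2, 5, 7}  B4 = {2, 5, 8}  B5 = {2, 3, 4}  B6 = {0, 3, 5}  B7 = {2, 5, 6}
Tree: B1–B2, B1–B3, B3–B4, B2–B5, B1–B6, B1–B7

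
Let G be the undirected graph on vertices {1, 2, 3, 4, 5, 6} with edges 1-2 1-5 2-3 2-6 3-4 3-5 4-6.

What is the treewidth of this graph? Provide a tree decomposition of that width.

Treewidth 2.
One such decomposition:
Bags: B1 = {3, 4, 6}  B2 = {2, 3, 6}  B3 = {2, 3, 5}  B4 = {1, 2, 5}
Tree: B1–B2, B2–B3, B3–B4

The largest bag has 3 vertices, giving width 2; this decomposition certifies tw(G) ≤ 2. The edges 4–6–2–3–4 form a cycle, so G is not a tree and its treewidth is at least 2. Hence tw(G) = 2 exactly.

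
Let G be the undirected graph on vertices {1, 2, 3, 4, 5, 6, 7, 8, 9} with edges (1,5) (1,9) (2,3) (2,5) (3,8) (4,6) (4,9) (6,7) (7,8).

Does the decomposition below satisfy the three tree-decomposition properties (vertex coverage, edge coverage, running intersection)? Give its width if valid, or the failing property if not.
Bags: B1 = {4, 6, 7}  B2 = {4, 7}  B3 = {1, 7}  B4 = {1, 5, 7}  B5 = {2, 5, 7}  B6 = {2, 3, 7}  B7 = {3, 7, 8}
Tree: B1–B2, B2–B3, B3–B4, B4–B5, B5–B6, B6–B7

No — vertex 9 appears in no bag.

A tree decomposition must satisfy three properties: every vertex lies in some bag; for every edge, both endpoints lie together in some bag; and for every vertex, the bags containing it form a connected subtree. Here vertex 9 appears in no bag, so the decomposition is invalid.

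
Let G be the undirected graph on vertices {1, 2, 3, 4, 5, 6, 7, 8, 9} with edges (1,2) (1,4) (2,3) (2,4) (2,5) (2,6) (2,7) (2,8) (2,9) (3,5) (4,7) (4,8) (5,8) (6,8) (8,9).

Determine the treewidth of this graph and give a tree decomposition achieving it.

Treewidth 2.
One optimal decomposition is:
Bags: B1 = {2, 5, 8}  B2 = {2, 4, 8}  B3 = {2, 8, 9}  B4 = {1, 2, 4}  B5 = {2, 4, 7}  B6 = {2, 3, 5}  B7 = {2, 6, 8}
Tree: B1–B2, B2–B3, B2–B4, B4–B5, B1–B6, B1–B7

The largest bag has 3 vertices, giving width 2; this decomposition certifies tw(G) ≤ 2. For the lower bound, the 3 vertices {2, 8, 9} are pairwise adjacent, and any tree decomposition puts a clique entirely inside one bag — forcing width ≥ 2. The upper and lower bounds meet at 2, so that is the treewidth.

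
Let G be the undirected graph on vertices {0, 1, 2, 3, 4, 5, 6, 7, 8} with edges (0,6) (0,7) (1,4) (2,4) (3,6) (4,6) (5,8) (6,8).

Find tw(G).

A width-1 tree decomposition is:
Bags: B1 = {5, 8}  B2 = {6, 8}  B3 = {3, 6}  B4 = {4, 6}  B5 = {1, 4}  B6 = {2, 4}  B7 = {0, 6}  B8 = {0, 7}
Tree: B1–B2, B2–B3, B3–B4, B4–B5, B4–B6, B3–B7, B7–B8
The largest bag has 2 vertices, giving width 1; this decomposition certifies tw(G) ≤ 1. Any graph with an edge has treewidth ≥ 1, and G has the edge 8–5. Combining the bounds, tw(G) = 1.

1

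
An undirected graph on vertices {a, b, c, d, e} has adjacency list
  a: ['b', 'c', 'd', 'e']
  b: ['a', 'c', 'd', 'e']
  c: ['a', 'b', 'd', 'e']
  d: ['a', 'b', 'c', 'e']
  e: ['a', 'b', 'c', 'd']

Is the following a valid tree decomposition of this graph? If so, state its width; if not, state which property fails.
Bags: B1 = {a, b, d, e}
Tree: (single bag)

No — vertex c appears in no bag.

A tree decomposition must satisfy three properties: every vertex lies in some bag; for every edge, both endpoints lie together in some bag; and for every vertex, the bags containing it form a connected subtree. Here vertex c appears in no bag, so the decomposition is invalid.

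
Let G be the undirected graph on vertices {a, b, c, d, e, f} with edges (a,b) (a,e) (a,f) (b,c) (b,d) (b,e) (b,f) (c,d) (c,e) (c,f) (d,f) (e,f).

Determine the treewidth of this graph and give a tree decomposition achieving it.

Treewidth 3.
One optimal decomposition is:
Bags: B1 = {b, c, d, f}  B2 = {b, c, e, f}  B3 = {a, b, e, f}
Tree: B1–B2, B2–B3

The largest bag has 4 vertices, giving width 3; this decomposition certifies tw(G) ≤ 3. On the other hand G contains the 4-clique {b, c, d, f}. A clique must lie in a single bag of any decomposition, so no decomposition can have width below 3. Hence tw(G) = 3 exactly.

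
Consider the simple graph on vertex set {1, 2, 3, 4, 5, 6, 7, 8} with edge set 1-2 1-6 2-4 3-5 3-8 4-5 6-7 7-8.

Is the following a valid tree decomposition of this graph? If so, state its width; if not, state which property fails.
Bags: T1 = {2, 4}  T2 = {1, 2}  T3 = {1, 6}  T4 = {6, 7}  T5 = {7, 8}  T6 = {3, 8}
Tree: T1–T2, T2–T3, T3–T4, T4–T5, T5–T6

A tree decomposition must satisfy three properties: every vertex lies in some bag; for every edge, both endpoints lie together in some bag; and for every vertex, the bags containing it form a connected subtree. Here vertex 5 appears in no bag, so the decomposition is invalid.

No — vertex 5 appears in no bag.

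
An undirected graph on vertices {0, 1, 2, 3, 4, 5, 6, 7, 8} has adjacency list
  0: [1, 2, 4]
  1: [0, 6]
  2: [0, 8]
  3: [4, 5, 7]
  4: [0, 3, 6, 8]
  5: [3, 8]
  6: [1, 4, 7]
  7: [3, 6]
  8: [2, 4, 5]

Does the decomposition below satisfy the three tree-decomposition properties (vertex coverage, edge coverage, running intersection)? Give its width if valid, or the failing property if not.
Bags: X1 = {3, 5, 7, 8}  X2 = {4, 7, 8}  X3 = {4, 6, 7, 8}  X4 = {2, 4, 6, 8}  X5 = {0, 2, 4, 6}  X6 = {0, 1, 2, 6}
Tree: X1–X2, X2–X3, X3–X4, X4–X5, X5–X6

A tree decomposition must satisfy three properties: every vertex lies in some bag; for every edge, both endpoints lie together in some bag; and for every vertex, the bags containing it form a connected subtree. Here edge (3,4) lies in no bag, so the decomposition is invalid.

No — edge (3,4) lies in no bag.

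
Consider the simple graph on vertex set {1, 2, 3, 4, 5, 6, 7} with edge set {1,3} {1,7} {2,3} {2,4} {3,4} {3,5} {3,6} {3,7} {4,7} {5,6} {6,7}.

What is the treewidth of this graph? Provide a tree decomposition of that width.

Every bag has size at most 3, so the width is 3 − 1 = 2 and tw(G) ≤ 2. Conversely, {2, 3, 4} is a clique of size 3, and the vertices of any clique must share a bag in every tree decomposition; so some bag has ≥ 3 vertices and tw(G) ≥ 2. Hence tw(G) = 2 exactly.

Treewidth 2.
One such decomposition:
Bags: B1 = {1, 3, 7}  B2 = {3, 6, 7}  B3 = {3, 4, 7}  B4 = {2, 3, 4}  B5 = {3, 5, 6}
Tree: B1–B2, B2–B3, B3–B4, B2–B5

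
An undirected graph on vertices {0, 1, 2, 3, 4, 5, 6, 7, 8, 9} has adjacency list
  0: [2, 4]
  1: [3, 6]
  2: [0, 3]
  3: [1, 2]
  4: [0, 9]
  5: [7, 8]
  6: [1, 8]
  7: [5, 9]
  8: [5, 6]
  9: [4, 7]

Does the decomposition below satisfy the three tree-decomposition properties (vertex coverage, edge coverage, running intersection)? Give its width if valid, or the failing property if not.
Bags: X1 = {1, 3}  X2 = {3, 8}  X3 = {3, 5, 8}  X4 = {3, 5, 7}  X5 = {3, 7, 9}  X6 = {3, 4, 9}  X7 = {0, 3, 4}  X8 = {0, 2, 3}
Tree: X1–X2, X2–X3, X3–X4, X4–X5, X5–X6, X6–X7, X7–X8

A tree decomposition must satisfy three properties: every vertex lies in some bag; for every edge, both endpoints lie together in some bag; and for every vertex, the bags containing it form a connected subtree. Here vertex 6 appears in no bag, so the decomposition is invalid.

No — vertex 6 appears in no bag.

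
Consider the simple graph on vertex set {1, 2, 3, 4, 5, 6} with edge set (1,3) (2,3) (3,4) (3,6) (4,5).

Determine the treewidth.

A width-1 tree decomposition is:
Bags: B1 = {3, 4}  B2 = {2, 3}  B3 = {3, 6}  B4 = {4, 5}  B5 = {1, 3}
Tree: B1–B2, B2–B3, B1–B4, B3–B5
Each bag holds 2 vertices, so the decomposition has width 1, which upper-bounds the treewidth. Any graph with an edge has treewidth ≥ 1, and G has the edge 4–3. The upper and lower bounds meet at 1, so that is the treewidth.

1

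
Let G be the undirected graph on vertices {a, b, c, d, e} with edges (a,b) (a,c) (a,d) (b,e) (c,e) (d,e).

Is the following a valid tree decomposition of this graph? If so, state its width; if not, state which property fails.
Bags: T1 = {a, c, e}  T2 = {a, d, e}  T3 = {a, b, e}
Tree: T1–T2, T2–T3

Yes; width 2.

Checking the three conditions: (i) the bags cover all of {a, b, c, d, e}; (ii) for each edge, some bag contains both endpoints; (iii) the bags containing any fixed vertex form a subtree. All hold, so the decomposition is valid with width 3 − 1 = 2.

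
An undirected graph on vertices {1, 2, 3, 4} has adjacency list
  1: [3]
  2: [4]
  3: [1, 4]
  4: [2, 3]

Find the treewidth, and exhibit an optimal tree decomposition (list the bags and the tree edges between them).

Treewidth 1.
Bags: B1 = {1, 3}  B2 = {3, 4}  B3 = {2, 4}
Tree: B1–B2, B2–B3

Every bag has size at most 2, so the width is 2 − 1 = 1 and tw(G) ≤ 1. Any graph with an edge has treewidth ≥ 1, and G has the edge 1–3. Combining the bounds, tw(G) = 1.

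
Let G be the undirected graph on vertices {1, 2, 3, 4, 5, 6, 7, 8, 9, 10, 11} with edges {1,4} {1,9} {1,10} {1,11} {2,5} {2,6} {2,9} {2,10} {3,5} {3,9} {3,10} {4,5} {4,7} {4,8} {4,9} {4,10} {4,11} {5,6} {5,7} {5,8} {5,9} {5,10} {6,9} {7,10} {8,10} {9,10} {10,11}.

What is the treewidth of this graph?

3

A width-3 tree decomposition is:
Bags: B1 = {3, 5, 9, 10}  B2 = {2, 5, 9, 10}  B3 = {4, 5, 9, 10}  B4 = {2, 5, 6, 9}  B5 = {1, 4, 9, 10}  B6 = {4, 5, 7, 10}  B7 = {1, 4, 10, 11}  B8 = {4, 5, 8, 10}
Tree: B1–B2, B1–B3, B2–B4, B3–B5, B3–B6, B5–B7, B6–B8
Every bag has size at most 4, so the width is 4 − 1 = 3 and tw(G) ≤ 3. For the lower bound, the 4 vertices {2, 5, 9, 10} are pairwise adjacent, and any tree decomposition puts a clique entirely inside one bag — forcing width ≥ 3. Combining the bounds, tw(G) = 3.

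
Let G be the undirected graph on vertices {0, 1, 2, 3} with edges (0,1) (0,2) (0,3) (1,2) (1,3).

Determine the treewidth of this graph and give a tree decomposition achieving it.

Each bag holds 3 vertices, so the decomposition has width 2, which upper-bounds the treewidth. For the lower bound, the 3 vertices {0, 1, 2} are pairwise adjacent, and any tree decomposition puts a clique entirely inside one bag — forcing width ≥ 2. Combining the bounds, tw(G) = 2.

Treewidth 2.
One optimal decomposition is:
Bags: B1 = {0, 1, 2}  B2 = {0, 1, 3}
Tree: B1–B2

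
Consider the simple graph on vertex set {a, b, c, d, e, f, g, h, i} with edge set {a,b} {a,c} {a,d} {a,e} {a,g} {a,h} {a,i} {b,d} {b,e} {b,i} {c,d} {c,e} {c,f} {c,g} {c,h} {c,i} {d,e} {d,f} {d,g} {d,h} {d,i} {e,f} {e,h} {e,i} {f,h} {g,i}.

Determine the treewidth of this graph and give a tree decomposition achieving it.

Treewidth 4.
Bags: B1 = {a, c, d, e, h}  B2 = {a, c, d, e, i}  B3 = {a, c, d, g, i}  B4 = {c, d, e, f, h}  B5 = {a, b, d, e, i}
Tree: B1–B2, B2–B3, B1–B4, B2–B5

The largest bag has 5 vertices, giving width 4; this decomposition certifies tw(G) ≤ 4. On the other hand G contains the 5-clique {a, c, d, g, i}. A clique must lie in a single bag of any decomposition, so no decomposition can have width below 4. The upper and lower bounds meet at 4, so that is the treewidth.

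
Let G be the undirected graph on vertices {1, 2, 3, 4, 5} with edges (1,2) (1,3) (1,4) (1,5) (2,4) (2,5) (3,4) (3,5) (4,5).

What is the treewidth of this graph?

A width-3 tree decomposition is:
Bags: B1 = {1, 2, 4, 5}  B2 = {1, 3, 4, 5}
Tree: B1–B2
Each bag holds 4 vertices, so the decomposition has width 3, which upper-bounds the treewidth. On the other hand G contains the 4-clique {1, 2, 4, 5}. A clique must lie in a single bag of any decomposition, so no decomposition can have width below 3. Hence tw(G) = 3 exactly.

3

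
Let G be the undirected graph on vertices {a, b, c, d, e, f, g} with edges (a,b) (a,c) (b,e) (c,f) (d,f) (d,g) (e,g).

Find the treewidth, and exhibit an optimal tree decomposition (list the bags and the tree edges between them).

The largest bag has 3 vertices, giving width 2; this decomposition certifies tw(G) ≤ 2. Since a–b–e–g–d–f–c–a is a cycle in G, G is not acyclic. Forests are exactly the graphs of treewidth ≤ 1, so tw(G) ≥ 2. Therefore the treewidth is 2.

Treewidth 2.
One such decomposition:
Bags: B1 = {a, b, e}  B2 = {a, e, g}  B3 = {a, d, g}  B4 = {a, d, f}  B5 = {a, c, f}
Tree: B1–B2, B2–B3, B3–B4, B4–B5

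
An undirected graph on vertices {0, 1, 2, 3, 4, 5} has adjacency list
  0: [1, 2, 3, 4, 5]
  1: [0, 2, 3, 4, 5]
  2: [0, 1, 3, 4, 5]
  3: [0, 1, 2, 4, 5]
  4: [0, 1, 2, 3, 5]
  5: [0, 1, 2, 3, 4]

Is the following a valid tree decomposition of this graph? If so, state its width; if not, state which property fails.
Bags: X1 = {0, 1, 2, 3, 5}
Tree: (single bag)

No — vertex 4 appears in no bag.

A tree decomposition must satisfy three properties: every vertex lies in some bag; for every edge, both endpoints lie together in some bag; and for every vertex, the bags containing it form a connected subtree. Here vertex 4 appears in no bag, so the decomposition is invalid.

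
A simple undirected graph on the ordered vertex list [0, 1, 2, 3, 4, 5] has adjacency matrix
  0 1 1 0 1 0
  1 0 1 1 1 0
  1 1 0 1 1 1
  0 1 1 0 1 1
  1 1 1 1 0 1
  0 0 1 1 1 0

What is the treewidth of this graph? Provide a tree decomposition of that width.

Treewidth 3.
One optimal decomposition is:
Bags: B1 = {0, 1, 2, 4}  B2 = {1, 2, 3, 4}  B3 = {2, 3, 4, 5}
Tree: B1–B2, B2–B3

Each bag holds 4 vertices, so the decomposition has width 3, which upper-bounds the treewidth. For the lower bound, the 4 vertices {0, 1, 2, 4} are pairwise adjacent, and any tree decomposition puts a clique entirely inside one bag — forcing width ≥ 3. Hence tw(G) = 3 exactly.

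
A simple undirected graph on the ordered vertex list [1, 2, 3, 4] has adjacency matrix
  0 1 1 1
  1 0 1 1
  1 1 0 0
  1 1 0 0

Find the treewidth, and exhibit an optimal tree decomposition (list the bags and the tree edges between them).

The largest bag has 3 vertices, giving width 2; this decomposition certifies tw(G) ≤ 2. Conversely, {1, 2, 3} is a clique of size 3, and the vertices of any clique must share a bag in every tree decomposition; so some bag has ≥ 3 vertices and tw(G) ≥ 2. Hence tw(G) = 2 exactly.

Treewidth 2.
One such decomposition:
Bags: B1 = {1, 2, 4}  B2 = {1, 2, 3}
Tree: B1–B2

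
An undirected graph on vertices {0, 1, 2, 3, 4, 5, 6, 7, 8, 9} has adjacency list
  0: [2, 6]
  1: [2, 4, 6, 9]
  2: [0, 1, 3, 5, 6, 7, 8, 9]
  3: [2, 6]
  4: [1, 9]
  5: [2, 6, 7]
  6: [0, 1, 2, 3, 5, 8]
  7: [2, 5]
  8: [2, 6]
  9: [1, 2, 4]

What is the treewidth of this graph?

2

A width-2 tree decomposition is:
Bags: B1 = {1, 2, 6}  B2 = {2, 6, 8}  B3 = {0, 2, 6}  B4 = {2, 3, 6}  B5 = {2, 5, 6}  B6 = {1, 2, 9}  B7 = {2, 5, 7}  B8 = {1, 4, 9}
Tree: B1–B2, B1–B3, B1–B4, B1–B5, B1–B6, B5–B7, B6–B8
Every bag has size at most 3, so the width is 3 − 1 = 2 and tw(G) ≤ 2. For the lower bound, the 3 vertices {1, 2, 9} are pairwise adjacent, and any tree decomposition puts a clique entirely inside one bag — forcing width ≥ 2. Hence tw(G) = 2 exactly.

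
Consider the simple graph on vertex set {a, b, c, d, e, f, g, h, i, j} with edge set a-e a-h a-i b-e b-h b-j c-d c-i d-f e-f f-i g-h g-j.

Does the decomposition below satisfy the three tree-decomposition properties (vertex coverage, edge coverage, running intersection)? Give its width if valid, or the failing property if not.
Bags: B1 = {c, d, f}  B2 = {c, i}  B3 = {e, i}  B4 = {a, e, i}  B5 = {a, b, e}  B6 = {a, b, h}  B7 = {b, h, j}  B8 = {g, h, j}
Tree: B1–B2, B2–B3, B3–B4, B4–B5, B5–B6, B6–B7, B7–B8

A tree decomposition must satisfy three properties: every vertex lies in some bag; for every edge, both endpoints lie together in some bag; and for every vertex, the bags containing it form a connected subtree. Here edge (f,i) lies in no bag, so the decomposition is invalid.

No — edge (f,i) lies in no bag.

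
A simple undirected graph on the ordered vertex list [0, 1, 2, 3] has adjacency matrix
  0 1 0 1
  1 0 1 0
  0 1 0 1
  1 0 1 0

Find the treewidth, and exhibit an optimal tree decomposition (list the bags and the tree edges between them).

The largest bag has 3 vertices, giving width 2; this decomposition certifies tw(G) ≤ 2. Since 3–2–1–0–3 is a cycle in G, G is not acyclic. Forests are exactly the graphs of treewidth ≤ 1, so tw(G) ≥ 2. The upper and lower bounds meet at 2, so that is the treewidth.

Treewidth 2.
One such decomposition:
Bags: B1 = {1, 2, 3}  B2 = {0, 1, 3}
Tree: B1–B2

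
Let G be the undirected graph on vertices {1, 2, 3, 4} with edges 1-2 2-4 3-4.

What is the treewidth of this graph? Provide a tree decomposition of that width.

Treewidth 1.
One such decomposition:
Bags: B1 = {2, 4}  B2 = {1, 2}  B3 = {3, 4}
Tree: B1–B2, B1–B3

The largest bag has 2 vertices, giving width 1; this decomposition certifies tw(G) ≤ 1. Any graph with an edge has treewidth ≥ 1, and G has the edge 4–2. Combining the bounds, tw(G) = 1.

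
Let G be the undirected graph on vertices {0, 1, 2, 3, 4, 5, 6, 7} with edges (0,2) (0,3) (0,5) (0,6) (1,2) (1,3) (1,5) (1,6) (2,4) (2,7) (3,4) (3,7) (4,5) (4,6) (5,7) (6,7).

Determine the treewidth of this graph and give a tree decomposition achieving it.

The largest bag has 5 vertices, giving width 4; this decomposition certifies tw(G) ≤ 4. For the lower bound: the 5 vertex sets {4,6}, {1,5}, {0,3}, {7}, {2} are disjoint, each induces a connected subgraph, and every pair is joined by at least one edge of G. Contracting each set to a single vertex therefore yields K_{5} as a minor, and since treewidth is minor-monotone, tw(G) ≥ tw(K_{5}) = 4. The upper and lower bounds meet at 4, so that is the treewidth.

Treewidth 4.
Bags: B1 = {0, 1, 4, 6, 7}  B2 = {0, 1, 4, 5, 7}  B3 = {0, 1, 3, 4, 7}  B4 = {0, 1, 2, 4, 7}
Tree: B1–B2, B2–B3, B3–B4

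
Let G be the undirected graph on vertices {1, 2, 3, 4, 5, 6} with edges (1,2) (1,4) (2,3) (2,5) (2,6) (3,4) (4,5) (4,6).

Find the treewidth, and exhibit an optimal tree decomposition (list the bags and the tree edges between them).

Treewidth 2.
One optimal decomposition is:
Bags: B1 = {2, 4, 5}  B2 = {2, 3, 4}  B3 = {2, 4, 6}  B4 = {1, 2, 4}
Tree: B1–B2, B2–B3, B3–B4

Every bag has size at most 3, so the width is 3 − 1 = 2 and tw(G) ≤ 2. Since 5–2–3–4–5 is a cycle in G, G is not acyclic. Forests are exactly the graphs of treewidth ≤ 1, so tw(G) ≥ 2. Combining the bounds, tw(G) = 2.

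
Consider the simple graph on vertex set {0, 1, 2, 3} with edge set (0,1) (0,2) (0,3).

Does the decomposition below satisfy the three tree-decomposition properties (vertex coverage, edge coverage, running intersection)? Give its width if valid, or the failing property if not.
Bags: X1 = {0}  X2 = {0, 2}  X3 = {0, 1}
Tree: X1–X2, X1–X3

A tree decomposition must satisfy three properties: every vertex lies in some bag; for every edge, both endpoints lie together in some bag; and for every vertex, the bags containing it form a connected subtree. Here vertex 3 appears in no bag, so the decomposition is invalid.

No — vertex 3 appears in no bag.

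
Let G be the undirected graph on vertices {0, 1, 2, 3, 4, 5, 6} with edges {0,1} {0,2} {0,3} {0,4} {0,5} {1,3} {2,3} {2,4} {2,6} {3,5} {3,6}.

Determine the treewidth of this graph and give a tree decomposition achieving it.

Each bag holds 3 vertices, so the decomposition has width 2, which upper-bounds the treewidth. Conversely, {0, 1, 3} is a clique of size 3, and the vertices of any clique must share a bag in every tree decomposition; so some bag has ≥ 3 vertices and tw(G) ≥ 2. Combining the bounds, tw(G) = 2.

Treewidth 2.
Bags: B1 = {0, 2, 3}  B2 = {0, 3, 5}  B3 = {0, 1, 3}  B4 = {0, 2, 4}  B5 = {2, 3, 6}
Tree: B1–B2, B1–B3, B1–B4, B1–B5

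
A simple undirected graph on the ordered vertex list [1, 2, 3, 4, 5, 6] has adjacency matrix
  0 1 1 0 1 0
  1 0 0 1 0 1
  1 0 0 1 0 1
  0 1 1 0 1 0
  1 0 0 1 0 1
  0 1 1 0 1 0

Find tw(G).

A width-3 tree decomposition is:
Bags: B1 = {1, 3, 4, 6}  B2 = {1, 2, 4, 6}  B3 = {1, 4, 5, 6}
Tree: B1–B2, B2–B3
Each bag holds 4 vertices, so the decomposition has width 3, which upper-bounds the treewidth. For the lower bound: the 4 vertex sets {1,3}, {2,6}, {4}, {5} are disjoint, each induces a connected subgraph, and every pair is joined by at least one edge of G. Contracting each set to a single vertex therefore yields K_{4} as a minor, and since treewidth is minor-monotone, tw(G) ≥ tw(K_{4}) = 3. Therefore the treewidth is 3.

3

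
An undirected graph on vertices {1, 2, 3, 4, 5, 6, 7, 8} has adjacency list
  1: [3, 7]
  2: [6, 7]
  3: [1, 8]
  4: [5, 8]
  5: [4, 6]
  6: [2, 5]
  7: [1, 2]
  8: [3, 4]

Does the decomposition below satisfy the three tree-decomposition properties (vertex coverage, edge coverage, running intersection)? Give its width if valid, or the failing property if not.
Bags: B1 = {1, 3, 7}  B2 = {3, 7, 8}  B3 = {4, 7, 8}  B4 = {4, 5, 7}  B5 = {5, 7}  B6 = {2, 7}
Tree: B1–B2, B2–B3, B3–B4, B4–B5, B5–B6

A tree decomposition must satisfy three properties: every vertex lies in some bag; for every edge, both endpoints lie together in some bag; and for every vertex, the bags containing it form a connected subtree. Here vertex 6 appears in no bag, so the decomposition is invalid.

No — vertex 6 appears in no bag.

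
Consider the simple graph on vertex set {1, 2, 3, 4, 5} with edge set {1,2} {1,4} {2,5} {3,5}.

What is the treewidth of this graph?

A width-1 tree decomposition is:
Bags: B1 = {3, 5}  B2 = {2, 5}  B3 = {1, 2}  B4 = {1, 4}
Tree: B1–B2, B2–B3, B3–B4
Every bag has size at most 2, so the width is 2 − 1 = 1 and tw(G) ≤ 1. Since G has at least one edge (e.g. 3–5), it is not an edgeless graph, so tw(G) ≥ 1. The upper and lower bounds meet at 1, so that is the treewidth.

1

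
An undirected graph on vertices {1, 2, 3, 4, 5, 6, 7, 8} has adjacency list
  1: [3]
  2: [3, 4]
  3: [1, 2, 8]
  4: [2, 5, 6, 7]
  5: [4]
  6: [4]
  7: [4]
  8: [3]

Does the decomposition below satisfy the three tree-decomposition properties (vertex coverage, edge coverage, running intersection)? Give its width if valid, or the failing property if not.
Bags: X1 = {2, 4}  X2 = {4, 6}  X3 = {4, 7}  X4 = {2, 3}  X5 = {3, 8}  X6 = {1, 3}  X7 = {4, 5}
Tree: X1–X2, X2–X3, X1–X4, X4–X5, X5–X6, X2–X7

Yes; width 1.

Every vertex of G appears in some bag (union = {1, 2, 3, 4, 5, 6, 7, 8}); every edge is covered by a bag; and for each vertex v the set of bags containing v is connected in the bag tree. The decomposition is therefore valid. The largest bag has 2 vertices, so the width is 1.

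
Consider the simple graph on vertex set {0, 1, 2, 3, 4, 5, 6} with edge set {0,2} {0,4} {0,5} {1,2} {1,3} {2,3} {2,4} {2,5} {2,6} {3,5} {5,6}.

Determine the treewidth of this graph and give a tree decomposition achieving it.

Each bag holds 3 vertices, so the decomposition has width 2, which upper-bounds the treewidth. On the other hand G contains the 3-clique {1, 2, 3}. A clique must lie in a single bag of any decomposition, so no decomposition can have width below 2. The upper and lower bounds meet at 2, so that is the treewidth.

Treewidth 2.
One optimal decomposition is:
Bags: B1 = {0, 2, 5}  B2 = {0, 2, 4}  B3 = {2, 3, 5}  B4 = {2, 5, 6}  B5 = {1, 2, 3}
Tree: B1–B2, B1–B3, B1–B4, B3–B5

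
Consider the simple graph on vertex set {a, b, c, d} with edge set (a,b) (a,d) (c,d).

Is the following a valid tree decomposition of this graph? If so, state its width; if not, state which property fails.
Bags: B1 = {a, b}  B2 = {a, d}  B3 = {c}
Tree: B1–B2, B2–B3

A tree decomposition must satisfy three properties: every vertex lies in some bag; for every edge, both endpoints lie together in some bag; and for every vertex, the bags containing it form a connected subtree. Here edge (d,c) lies in no bag, so the decomposition is invalid.

No — edge (d,c) lies in no bag.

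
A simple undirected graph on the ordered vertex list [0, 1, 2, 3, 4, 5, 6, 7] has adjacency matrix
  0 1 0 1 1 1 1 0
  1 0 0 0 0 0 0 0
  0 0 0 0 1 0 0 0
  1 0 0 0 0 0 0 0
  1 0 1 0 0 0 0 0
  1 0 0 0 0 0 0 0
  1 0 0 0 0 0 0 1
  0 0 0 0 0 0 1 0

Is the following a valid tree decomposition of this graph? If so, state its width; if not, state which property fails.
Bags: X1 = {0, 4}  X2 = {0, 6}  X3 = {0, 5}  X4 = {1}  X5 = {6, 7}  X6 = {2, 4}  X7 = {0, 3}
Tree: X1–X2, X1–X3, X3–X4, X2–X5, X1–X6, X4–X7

No — edge (0,1) lies in no bag.

A tree decomposition must satisfy three properties: every vertex lies in some bag; for every edge, both endpoints lie together in some bag; and for every vertex, the bags containing it form a connected subtree. Here edge (0,1) lies in no bag, so the decomposition is invalid.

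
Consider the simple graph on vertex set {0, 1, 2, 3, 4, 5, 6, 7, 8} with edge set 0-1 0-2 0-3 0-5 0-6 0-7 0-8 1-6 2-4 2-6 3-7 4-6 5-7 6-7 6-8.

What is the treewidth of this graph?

A width-2 tree decomposition is:
Bags: B1 = {0, 1, 6}  B2 = {0, 6, 7}  B3 = {0, 5, 7}  B4 = {0, 2, 6}  B5 = {2, 4, 6}  B6 = {0, 3, 7}  B7 = {0, 6, 8}
Tree: B1–B2, B2–B3, B2–B4, B4–B5, B2–B6, B2–B7
Each bag holds 3 vertices, so the decomposition has width 2, which upper-bounds the treewidth. On the other hand G contains the 3-clique {0, 3, 7}. A clique must lie in a single bag of any decomposition, so no decomposition can have width below 2. Hence tw(G) = 2 exactly.

2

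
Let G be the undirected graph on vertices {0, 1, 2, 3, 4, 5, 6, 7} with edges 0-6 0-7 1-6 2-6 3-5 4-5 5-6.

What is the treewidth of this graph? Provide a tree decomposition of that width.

Treewidth 1.
One such decomposition:
Bags: B1 = {1, 6}  B2 = {5, 6}  B3 = {3, 5}  B4 = {4, 5}  B5 = {0, 6}  B6 = {2, 6}  B7 = {0, 7}
Tree: B1–B2, B2–B3, B3–B4, B2–B5, B1–B6, B5–B7

Each bag holds 2 vertices, so the decomposition has width 1, which upper-bounds the treewidth. Any graph with an edge has treewidth ≥ 1, and G has the edge 6–1. Combining the bounds, tw(G) = 1.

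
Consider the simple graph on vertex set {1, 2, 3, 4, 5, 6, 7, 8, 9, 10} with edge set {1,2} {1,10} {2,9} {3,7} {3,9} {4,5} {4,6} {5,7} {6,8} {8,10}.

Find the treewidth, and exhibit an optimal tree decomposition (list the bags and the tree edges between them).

Each bag holds 3 vertices, so the decomposition has width 2, which upper-bounds the treewidth. For the lower bound, G contains the cycle 3–9–2–1–10–8–6–4–5–7–3, so G is not a forest; only forests have treewidth ≤ 1, hence tw(G) ≥ 2. Therefore the treewidth is 2.

Treewidth 2.
Bags: B1 = {2, 3, 9}  B2 = {1, 2, 3}  B3 = {1, 3, 10}  B4 = {3, 8, 10}  B5 = {3, 6, 8}  B6 = {3, 4, 6}  B7 = {3, 4, 5}  B8 = {3, 5, 7}
Tree: B1–B2, B2–B3, B3–B4, B4–B5, B5–B6, B6–B7, B7–B8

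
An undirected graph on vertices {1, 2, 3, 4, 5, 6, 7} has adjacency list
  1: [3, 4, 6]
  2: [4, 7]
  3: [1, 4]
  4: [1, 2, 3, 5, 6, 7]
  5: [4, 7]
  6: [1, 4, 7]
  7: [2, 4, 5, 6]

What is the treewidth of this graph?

2

A width-2 tree decomposition is:
Bags: B1 = {4, 5, 7}  B2 = {4, 6, 7}  B3 = {1, 4, 6}  B4 = {1, 3, 4}  B5 = {2, 4, 7}
Tree: B1–B2, B2–B3, B3–B4, B2–B5
Every bag has size at most 3, so the width is 3 − 1 = 2 and tw(G) ≤ 2. For the lower bound, the 3 vertices {1, 3, 4} are pairwise adjacent, and any tree decomposition puts a clique entirely inside one bag — forcing width ≥ 2. The upper and lower bounds meet at 2, so that is the treewidth.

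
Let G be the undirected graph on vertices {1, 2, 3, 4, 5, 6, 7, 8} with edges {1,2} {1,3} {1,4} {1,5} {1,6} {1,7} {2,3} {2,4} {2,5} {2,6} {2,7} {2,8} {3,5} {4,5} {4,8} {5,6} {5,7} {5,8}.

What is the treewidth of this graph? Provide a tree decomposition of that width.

Treewidth 3.
Bags: B1 = {2, 4, 5, 8}  B2 = {1, 2, 4, 5}  B3 = {1, 2, 3, 5}  B4 = {1, 2, 5, 7}  B5 = {1, 2, 5, 6}
Tree: B1–B2, B2–B3, B2–B4, B2–B5

Each bag holds 4 vertices, so the decomposition has width 3, which upper-bounds the treewidth. Conversely, {2, 4, 5, 8} is a clique of size 4, and the vertices of any clique must share a bag in every tree decomposition; so some bag has ≥ 4 vertices and tw(G) ≥ 3. The upper and lower bounds meet at 3, so that is the treewidth.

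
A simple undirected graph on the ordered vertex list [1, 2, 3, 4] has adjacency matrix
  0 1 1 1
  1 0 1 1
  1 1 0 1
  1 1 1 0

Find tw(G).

3

A width-3 tree decomposition is:
Bags: B1 = {1, 2, 3, 4}
Tree: (single bag)
With just one bag of size 4, the width is 4 − 1 = 3, so tw(G) ≤ 3. On the other hand G contains the 4-clique {1, 2, 3, 4}. A clique must lie in a single bag of any decomposition, so no decomposition can have width below 3. The upper and lower bounds meet at 3, so that is the treewidth.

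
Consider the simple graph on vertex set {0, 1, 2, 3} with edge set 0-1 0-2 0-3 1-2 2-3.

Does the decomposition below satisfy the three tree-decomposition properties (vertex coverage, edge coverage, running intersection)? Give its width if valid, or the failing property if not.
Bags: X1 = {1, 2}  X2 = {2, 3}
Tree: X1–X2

No — vertex 0 appears in no bag.

A tree decomposition must satisfy three properties: every vertex lies in some bag; for every edge, both endpoints lie together in some bag; and for every vertex, the bags containing it form a connected subtree. Here vertex 0 appears in no bag, so the decomposition is invalid.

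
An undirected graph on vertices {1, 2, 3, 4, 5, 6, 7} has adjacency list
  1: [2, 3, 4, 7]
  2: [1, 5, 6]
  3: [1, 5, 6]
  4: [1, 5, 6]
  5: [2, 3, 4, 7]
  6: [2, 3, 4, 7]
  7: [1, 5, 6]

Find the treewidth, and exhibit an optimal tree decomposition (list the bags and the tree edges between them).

Each bag holds 4 vertices, so the decomposition has width 3, which upper-bounds the treewidth. For the lower bound: the 4 vertex sets {1,4}, {3,5}, {6}, {2} are disjoint, each induces a connected subgraph, and every pair is joined by at least one edge of G. Contracting each set to a single vertex therefore yields K_{4} as a minor, and since treewidth is minor-monotone, tw(G) ≥ tw(K_{4}) = 3. Combining the bounds, tw(G) = 3.

Treewidth 3.
One such decomposition:
Bags: B1 = {1, 4, 5, 6}  B2 = {1, 3, 5, 6}  B3 = {1, 2, 5, 6}  B4 = {1, 5, 6, 7}
Tree: B1–B2, B2–B3, B3–B4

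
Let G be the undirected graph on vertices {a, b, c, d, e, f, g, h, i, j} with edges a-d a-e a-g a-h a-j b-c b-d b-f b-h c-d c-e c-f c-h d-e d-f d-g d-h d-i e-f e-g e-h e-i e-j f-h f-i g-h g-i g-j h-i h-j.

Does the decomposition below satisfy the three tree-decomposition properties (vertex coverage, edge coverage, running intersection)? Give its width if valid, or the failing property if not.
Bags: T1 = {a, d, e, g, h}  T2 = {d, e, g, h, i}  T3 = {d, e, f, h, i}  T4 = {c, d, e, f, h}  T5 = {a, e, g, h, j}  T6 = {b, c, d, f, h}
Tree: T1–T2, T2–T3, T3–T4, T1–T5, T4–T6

Vertex coverage: the bags together contain {a, b, c, d, e, f, g, h, i, j}, the full vertex set. Edge coverage: each edge of G has both endpoints in at least one bag. Running intersection: for every vertex, the bags containing it form a connected subtree. All three properties hold, so this is a valid tree decomposition of width max|bag| − 1 = 4, and hence tw(G) ≤ 4.

Yes; width 4.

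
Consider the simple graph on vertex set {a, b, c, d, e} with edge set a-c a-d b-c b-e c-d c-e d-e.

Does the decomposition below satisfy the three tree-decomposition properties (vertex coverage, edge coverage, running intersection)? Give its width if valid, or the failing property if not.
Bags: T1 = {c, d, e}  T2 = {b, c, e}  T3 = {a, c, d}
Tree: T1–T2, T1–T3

Every vertex of G appears in some bag (union = {a, b, c, d, e}); every edge is covered by a bag; and for each vertex v the set of bags containing v is connected in the bag tree. The decomposition is therefore valid. The largest bag has 3 vertices, so the width is 2.

Yes; width 2.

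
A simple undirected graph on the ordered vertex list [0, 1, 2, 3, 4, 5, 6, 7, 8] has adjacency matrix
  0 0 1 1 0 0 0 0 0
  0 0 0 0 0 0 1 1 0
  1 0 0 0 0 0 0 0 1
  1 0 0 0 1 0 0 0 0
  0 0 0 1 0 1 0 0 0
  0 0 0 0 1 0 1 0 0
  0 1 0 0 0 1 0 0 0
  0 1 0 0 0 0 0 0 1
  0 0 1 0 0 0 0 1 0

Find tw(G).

A width-2 tree decomposition is:
Bags: B1 = {1, 7, 8}  B2 = {1, 6, 8}  B3 = {5, 6, 8}  B4 = {4, 5, 8}  B5 = {3, 4, 8}  B6 = {0, 3, 8}  B7 = {0, 2, 8}
Tree: B1–B2, B2–B3, B3–B4, B4–B5, B5–B6, B6–B7
Every bag has size at most 3, so the width is 3 − 1 = 2 and tw(G) ≤ 2. The edges 8–7–1–6–5–4–3–0–2–8 form a cycle, so G is not a tree and its treewidth is at least 2. Hence tw(G) = 2 exactly.

2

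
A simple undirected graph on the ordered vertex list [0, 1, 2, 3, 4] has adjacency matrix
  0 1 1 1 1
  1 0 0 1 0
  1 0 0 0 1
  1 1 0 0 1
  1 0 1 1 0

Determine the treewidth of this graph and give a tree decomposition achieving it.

Each bag holds 3 vertices, so the decomposition has width 2, which upper-bounds the treewidth. On the other hand G contains the 3-clique {0, 2, 4}. A clique must lie in a single bag of any decomposition, so no decomposition can have width below 2. Therefore the treewidth is 2.

Treewidth 2.
One such decomposition:
Bags: B1 = {0, 1, 3}  B2 = {0, 3, 4}  B3 = {0, 2, 4}
Tree: B1–B2, B2–B3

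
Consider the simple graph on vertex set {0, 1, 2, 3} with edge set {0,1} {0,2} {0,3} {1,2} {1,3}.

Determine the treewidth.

2

A width-2 tree decomposition is:
Bags: B1 = {0, 1, 3}  B2 = {0, 1, 2}
Tree: B1–B2
Every bag has size at most 3, so the width is 3 − 1 = 2 and tw(G) ≤ 2. On the other hand G contains the 3-clique {0, 1, 2}. A clique must lie in a single bag of any decomposition, so no decomposition can have width below 2. Hence tw(G) = 2 exactly.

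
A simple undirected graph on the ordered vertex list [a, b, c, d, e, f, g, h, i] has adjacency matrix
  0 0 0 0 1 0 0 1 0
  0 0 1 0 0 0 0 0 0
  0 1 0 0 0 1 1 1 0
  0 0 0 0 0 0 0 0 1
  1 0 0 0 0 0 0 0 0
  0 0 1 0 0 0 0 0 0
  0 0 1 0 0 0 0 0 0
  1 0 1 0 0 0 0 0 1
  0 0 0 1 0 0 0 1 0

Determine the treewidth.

A width-1 tree decomposition is:
Bags: B1 = {d, i}  B2 = {h, i}  B3 = {c, h}  B4 = {c, f}  B5 = {a, h}  B6 = {c, g}  B7 = {b, c}  B8 = {a, e}
Tree: B1–B2, B2–B3, B3–B4, B2–B5, B4–B6, B4–B7, B5–B8
The largest bag has 2 vertices, giving width 1; this decomposition certifies tw(G) ≤ 1. Any graph with an edge has treewidth ≥ 1, and G has the edge d–i. Hence tw(G) = 1 exactly.

1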